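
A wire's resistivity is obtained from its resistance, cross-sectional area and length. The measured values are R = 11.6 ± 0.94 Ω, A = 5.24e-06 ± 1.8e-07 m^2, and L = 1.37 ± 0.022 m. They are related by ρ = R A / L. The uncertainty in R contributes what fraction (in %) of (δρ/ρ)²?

82.0%

(δρ/ρ)² = (1·δR/R)² + (1·δA/A)² + (-1·δL/L)²
  R term: (1×0.0810)² = 0.00657
  A term: (1×0.0344)² = 0.00118
  L term: (-1×0.0161)² = 0.000258
Total = 0.00800. Share from R = 0.00657/0.00800 = 0.820.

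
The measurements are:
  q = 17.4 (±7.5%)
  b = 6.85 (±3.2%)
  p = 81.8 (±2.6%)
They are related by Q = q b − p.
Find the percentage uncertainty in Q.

26.6%

Let w = q·b = 119. δw/w = √((1·δq/q)² + (1·δb/b)²) = √(0.00562 + 0.00102) = 0.0815, so δw = 9.72.
Q = w − p: δQ = √(δw² + δp²) = √(94.5 + 4.52) = 9.95
Q = 37.4, so δQ/Q = 9.95/37.4 = 0.266.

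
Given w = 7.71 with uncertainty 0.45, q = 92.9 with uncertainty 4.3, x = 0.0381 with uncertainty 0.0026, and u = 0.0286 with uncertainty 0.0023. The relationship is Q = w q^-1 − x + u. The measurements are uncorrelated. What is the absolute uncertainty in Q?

0.00709

Let p = w·q^-1 = 0.0830. δp/p = √((1·δw/w)² + (-1·δq/q)²) = √(0.00341 + 0.00214) = 0.0745, so δp = 0.00618.
Q = p − x + u: δQ = √(δp² + δx² + δu²) = √(3.82e-05 + 6.76e-06 + 5.29e-06) = 0.00709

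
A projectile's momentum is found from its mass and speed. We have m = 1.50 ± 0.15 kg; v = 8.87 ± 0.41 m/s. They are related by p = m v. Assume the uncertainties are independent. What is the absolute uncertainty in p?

1.47 kg·m/s

Products/powers → add relative errors in quadrature, weighted by exponent:
  (1·δm/m)² = (1×0.100)² = 0.0100;  (1·δv/v)² = (1×0.0462)² = 0.00214
δp/p = √(0.0121) = 0.110
p = 13.3 kg·m/s, so δp = 0.110 × 13.3 = 1.47 kg·m/s.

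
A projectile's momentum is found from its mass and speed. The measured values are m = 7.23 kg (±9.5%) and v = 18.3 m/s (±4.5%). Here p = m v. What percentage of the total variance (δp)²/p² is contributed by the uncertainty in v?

18.3%

(δp/p)² = (1·δm/m)² + (1·δv/v)²
  m term: (1×0.0950)² = 0.00903
  v term: (1×0.0450)² = 0.00202
Total = 0.0111. Share from v = 0.00202/0.0111 = 0.183.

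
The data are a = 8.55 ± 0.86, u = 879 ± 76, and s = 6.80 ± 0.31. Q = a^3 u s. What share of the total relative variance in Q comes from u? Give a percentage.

7.43%

(δQ/Q)² = (3·δa/a)² + (1·δu/u)² + (1·δs/s)²
  a term: (3×0.101)² = 0.0911
  u term: (1×0.0865)² = 0.00748
  s term: (1×0.0456)² = 0.00208
Total = 0.101. Share from u = 0.00748/0.101 = 0.0743.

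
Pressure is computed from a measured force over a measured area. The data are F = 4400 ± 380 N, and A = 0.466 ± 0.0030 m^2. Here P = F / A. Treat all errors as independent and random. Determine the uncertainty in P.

Each factor contributes (exponent × relative error)² to (δP/P)²:
  (1·δF/F)² = (1×0.0864)² = 0.00746;  (-1·δA/A)² = (-1×0.00644)² = 4.14e-05
δP/P = √(0.00750) = 0.0866
P = 9440 Pa, so δP = 0.0866 × 9440 = 818 Pa.

818 Pa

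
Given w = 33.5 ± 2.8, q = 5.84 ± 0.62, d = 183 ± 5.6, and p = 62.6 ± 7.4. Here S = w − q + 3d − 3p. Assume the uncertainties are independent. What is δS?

Each term contributes (cᵢ δxᵢ)² to (δS)²:
  (δw)² = 7.84;  (δq)² = 0.384;  (3·δd)² = 282;  (3·δp)² = 493
δS = √(783) = 28.0

28.0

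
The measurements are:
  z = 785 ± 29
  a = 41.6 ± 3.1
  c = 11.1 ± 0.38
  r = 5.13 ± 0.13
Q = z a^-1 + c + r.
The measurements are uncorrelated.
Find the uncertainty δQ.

Let p = z·a^-1 = 18.9. δp/p = √((1·δz/z)² + (-1·δa/a)²) = √(0.00136 + 0.00555) = 0.0832, so δp = 1.57.
Q = p + c + r: δQ = √(δp² + δc² + δr²) = √(2.46 + 0.144 + 0.0169) = 1.62

1.62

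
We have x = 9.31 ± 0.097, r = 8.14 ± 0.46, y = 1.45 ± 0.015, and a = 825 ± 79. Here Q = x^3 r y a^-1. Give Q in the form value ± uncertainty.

Q is a product of powers, so relative uncertainties combine in quadrature:
  (3·δx/x)² = (3×0.0104)² = 0.000977;  (1·δr/r)² = (1×0.0565)² = 0.00319;  (1·δy/y)² = (1×0.0103)² = 0.000107;  (-1·δa/a)² = (-1×0.0958)² = 0.00917
δQ/Q = √(0.0134) = 0.116
Q = 11.5, so δQ = 0.116 × 11.5 = 1.34.

11.5 ± 1.34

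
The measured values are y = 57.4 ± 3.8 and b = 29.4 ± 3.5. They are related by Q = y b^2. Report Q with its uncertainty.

49600 ± 12300

Q is a product of powers, so relative uncertainties combine in quadrature:
  (1·δy/y)² = (1×0.0662)² = 0.00438;  (2·δb/b)² = (2×0.119)² = 0.0567
δQ/Q = √(0.0611) = 0.247
Q = 49600, so δQ = 0.247 × 49600 = 12300.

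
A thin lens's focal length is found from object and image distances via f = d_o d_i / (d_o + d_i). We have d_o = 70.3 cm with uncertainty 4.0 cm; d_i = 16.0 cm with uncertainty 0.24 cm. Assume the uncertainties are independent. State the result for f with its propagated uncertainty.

∂f/∂d_o = (d_i/(d_o+d_i))² = 0.0344;  ∂f/∂d_i = (d_o/(d_o+d_i))² = 0.664
δf = √((∂f/∂d_o · δd_o)² + (∂f/∂d_i · δd_i)²) = √(0.0189 + 0.0254) = 0.210 cm
f = 13.0 cm.

13.0 ± 0.210 cm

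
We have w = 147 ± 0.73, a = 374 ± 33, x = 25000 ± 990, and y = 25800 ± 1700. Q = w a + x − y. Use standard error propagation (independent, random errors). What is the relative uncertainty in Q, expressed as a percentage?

9.68%

Let p = w·a = 55000. δp/p = √((1·δw/w)² + (1·δa/a)²) = √(2.47e-05 + 0.00779) = 0.0884, so δp = 4860.
Q = p + x − y: δQ = √(δp² + δx² + δy²) = √(2.36e+07 + 9.8e+05 + 2.89e+06) = 5240
Q = 54200, so δQ/Q = 5240/54200 = 0.0968.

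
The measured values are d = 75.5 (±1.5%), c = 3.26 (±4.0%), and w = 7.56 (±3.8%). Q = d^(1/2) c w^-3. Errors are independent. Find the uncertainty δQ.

0.00794

Products/powers → add relative errors in quadrature, weighted by exponent:
  (½·δd/d)² = (0.5×0.0150)² = 5.63e-05;  (1·δc/c)² = (1×0.0400)² = 0.00160;  (-3·δw/w)² = (-3×0.0380)² = 0.0130
δQ/Q = √(0.0147) = 0.121
Q = 0.0656, so δQ = 0.121 × 0.0656 = 0.00794.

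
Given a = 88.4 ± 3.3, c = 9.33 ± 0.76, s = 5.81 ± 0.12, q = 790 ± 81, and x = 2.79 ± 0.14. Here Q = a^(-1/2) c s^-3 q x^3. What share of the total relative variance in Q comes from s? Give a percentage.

(δQ/Q)² = (−½·δa/a)² + (1·δc/c)² + (-3·δs/s)² + (1·δq/q)² + (3·δx/x)²
  a term: (-0.5×0.0373)² = 0.000348
  c term: (1×0.0815)² = 0.00664
  s term: (-3×0.0207)² = 0.00384
  q term: (1×0.103)² = 0.0105
  x term: (3×0.0502)² = 0.0227
Total = 0.0440. Share from s = 0.00384/0.0440 = 0.0873.

8.73%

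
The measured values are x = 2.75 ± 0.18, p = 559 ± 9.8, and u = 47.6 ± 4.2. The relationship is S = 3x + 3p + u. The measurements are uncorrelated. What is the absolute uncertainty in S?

29.7

For a sum/difference, combine absolute errors in quadrature:
  (3·δx)² = 0.292;  (3·δp)² = 864;  (δu)² = 17.6
δS = √(882) = 29.7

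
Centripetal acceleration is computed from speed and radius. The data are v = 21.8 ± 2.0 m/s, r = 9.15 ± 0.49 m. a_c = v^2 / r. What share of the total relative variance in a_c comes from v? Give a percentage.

92.2%

(δa_c/a_c)² = (2·δv/v)² + (-1·δr/r)²
  v term: (2×0.0917)² = 0.0337
  r term: (-1×0.0536)² = 0.00287
Total = 0.0365. Share from v = 0.0337/0.0365 = 0.922.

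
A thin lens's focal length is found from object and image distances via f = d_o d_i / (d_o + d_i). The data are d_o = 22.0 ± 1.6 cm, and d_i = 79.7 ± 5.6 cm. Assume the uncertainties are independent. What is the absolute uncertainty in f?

1.02 cm

∂f/∂d_o = (d_i/(d_o+d_i))² = 0.614;  ∂f/∂d_i = (d_o/(d_o+d_i))² = 0.0468
δf = √((∂f/∂d_o · δd_o)² + (∂f/∂d_i · δd_i)²) = √(0.966 + 0.0687) = 1.02 cm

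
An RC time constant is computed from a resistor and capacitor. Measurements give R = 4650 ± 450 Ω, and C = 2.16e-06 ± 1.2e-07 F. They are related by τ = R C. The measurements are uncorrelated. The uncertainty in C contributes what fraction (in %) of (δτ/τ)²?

24.8%

(δτ/τ)² = (1·δR/R)² + (1·δC/C)²
  R term: (1×0.0968)² = 0.00937
  C term: (1×0.0556)² = 0.00309
Total = 0.0125. Share from C = 0.00309/0.0125 = 0.248.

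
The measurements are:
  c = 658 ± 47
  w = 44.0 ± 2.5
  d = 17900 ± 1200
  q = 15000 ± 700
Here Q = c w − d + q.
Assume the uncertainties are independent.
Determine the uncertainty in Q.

Let p = c·w = 29000. δp/p = √((1·δc/c)² + (1·δw/w)²) = √(0.00510 + 0.00323) = 0.0913, so δp = 2640.
Q = p − d + q: δQ = √(δp² + δd² + δq²) = √(6.98e+06 + 1.44e+06 + 4.9e+05) = 2990

2990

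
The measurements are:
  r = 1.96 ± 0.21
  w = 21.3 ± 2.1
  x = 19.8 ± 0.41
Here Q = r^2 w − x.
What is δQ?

19.3

Let p = r^2·w = 81.8. δp/p = √((2·δr/r)² + (1·δw/w)²) = √(0.0459 + 0.00972) = 0.236, so δp = 19.3.
Q = p − x: δQ = √(δp² + δx²) = √(373 + 0.168) = 19.3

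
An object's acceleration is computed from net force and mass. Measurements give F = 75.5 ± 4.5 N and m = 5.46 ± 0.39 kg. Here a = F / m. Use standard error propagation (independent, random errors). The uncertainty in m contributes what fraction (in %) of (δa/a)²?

(δa/a)² = (1·δF/F)² + (-1·δm/m)²
  F term: (1×0.0596)² = 0.00355
  m term: (-1×0.0714)² = 0.00510
Total = 0.00865. Share from m = 0.00510/0.00865 = 0.590.

59.0%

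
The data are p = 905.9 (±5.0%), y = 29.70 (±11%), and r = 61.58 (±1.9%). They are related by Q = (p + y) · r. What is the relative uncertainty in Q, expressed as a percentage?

Let u = p + y = 935.6. δu = √(δp² + δy²) = √(2050 + 10.7) = 45.4, so δu/u = 0.0485.
Q is then a monomial in u, r:
δQ/Q = √((δu/u)² + (1·δr/r)²) = √(0.00236 + 0.000361) = 0.0521

5.21%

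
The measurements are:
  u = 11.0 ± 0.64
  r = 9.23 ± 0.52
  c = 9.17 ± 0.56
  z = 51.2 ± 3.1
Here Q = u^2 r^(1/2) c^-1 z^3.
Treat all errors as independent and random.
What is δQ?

For a monomial Q ∝ u^2, r^(1/2), c^-1, z^3, fractional errors add in quadrature:
  (2·δu/u)² = (2×0.0582)² = 0.0135;  (½·δr/r)² = (0.5×0.0563)² = 0.000793;  (-1·δc/c)² = (-1×0.0611)² = 0.00373;  (3·δz/z)² = (3×0.0605)² = 0.0330
δQ/Q = √(0.0511) = 0.226
Q = 5.38e+06, so δQ = 0.226 × 5.38e+06 = 1.22e+06.

1.22e+06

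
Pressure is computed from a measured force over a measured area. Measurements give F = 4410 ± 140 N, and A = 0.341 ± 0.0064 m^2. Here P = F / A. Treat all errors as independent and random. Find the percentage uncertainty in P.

3.69%

Each factor contributes (exponent × relative error)² to (δP/P)²:
  (1·δF/F)² = (1×0.0317)² = 0.00101;  (-1·δA/A)² = (-1×0.0188)² = 0.000352
δP/P = √(0.00136) = 0.0369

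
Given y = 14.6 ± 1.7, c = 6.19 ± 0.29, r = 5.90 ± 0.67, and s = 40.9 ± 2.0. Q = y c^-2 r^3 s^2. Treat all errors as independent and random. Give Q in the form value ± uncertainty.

(1.31 ± 0.504) × 10^5

Q is a product of powers, so relative uncertainties combine in quadrature:
  (1·δy/y)² = (1×0.116)² = 0.0136;  (-2·δc/c)² = (-2×0.0468)² = 0.00878;  (3·δr/r)² = (3×0.114)² = 0.116;  (2·δs/s)² = (2×0.0489)² = 0.00956
δQ/Q = √(0.148) = 0.385
Q = 1.31e+05, so δQ = 0.385 × 1.31e+05 = 50400.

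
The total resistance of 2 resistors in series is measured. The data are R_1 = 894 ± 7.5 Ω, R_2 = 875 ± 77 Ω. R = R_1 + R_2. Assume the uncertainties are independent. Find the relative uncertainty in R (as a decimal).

For a sum/difference, combine absolute errors in quadrature:
  (δR_1)² = 56.2;  (δR_2)² = 5930
δR = √(5990) = 77.4 Ω
R = 1770 Ω, so δR/R = 77.4/1770 = 0.0437.

0.0437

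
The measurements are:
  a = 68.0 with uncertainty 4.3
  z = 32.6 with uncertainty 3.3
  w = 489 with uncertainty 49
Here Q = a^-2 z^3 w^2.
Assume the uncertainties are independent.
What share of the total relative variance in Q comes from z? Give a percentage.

62.2%

(δQ/Q)² = (-2·δa/a)² + (3·δz/z)² + (2·δw/w)²
  a term: (-2×0.0632)² = 0.0160
  z term: (3×0.101)² = 0.0922
  w term: (2×0.100)² = 0.0402
Total = 0.148. Share from z = 0.0922/0.148 = 0.622.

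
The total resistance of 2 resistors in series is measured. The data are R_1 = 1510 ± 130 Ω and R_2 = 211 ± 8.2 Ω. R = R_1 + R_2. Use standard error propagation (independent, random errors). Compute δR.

Absolute uncertainties add in quadrature for a linear combination:
  (δR_1)² = 16900;  (δR_2)² = 67.2
δR = √(17000) = 130 Ω

130 Ω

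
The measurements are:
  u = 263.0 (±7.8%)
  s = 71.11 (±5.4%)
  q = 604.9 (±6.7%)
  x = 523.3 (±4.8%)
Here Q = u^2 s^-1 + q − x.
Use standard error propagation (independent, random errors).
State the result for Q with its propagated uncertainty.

1054 ± 168

Let p = u^2·s^-1 = 972.7. δp/p = √((2·δu/u)² + (-1·δs/s)²) = √(0.0243 + 0.00292) = 0.165, so δp = 161.
Q = p + q − x: δQ = √(δp² + δq² + δx²) = √(25800 + 1640 + 631) = 168
Q = 1054.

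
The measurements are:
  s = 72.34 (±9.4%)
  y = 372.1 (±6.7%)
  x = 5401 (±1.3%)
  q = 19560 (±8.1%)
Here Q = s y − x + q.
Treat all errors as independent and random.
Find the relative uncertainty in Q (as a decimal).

Let p = s·y = 26920. δp/p = √((1·δs/s)² + (1·δy/y)²) = √(0.00884 + 0.00449) = 0.115, so δp = 3110.
Q = p − x + q: δQ = √(δp² + δx² + δq²) = √(9.65e+06 + 4930 + 2.51e+06) = 3490
Q = 41080, so δQ/Q = 3490/41080 = 0.0849.

0.0849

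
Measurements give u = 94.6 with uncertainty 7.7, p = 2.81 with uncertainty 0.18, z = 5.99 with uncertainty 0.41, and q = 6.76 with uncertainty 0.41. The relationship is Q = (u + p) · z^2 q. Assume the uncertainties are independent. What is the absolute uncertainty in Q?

Let w = u + p = 97.4. δw = √(δu² + δp²) = √(59.3 + 0.0324) = 7.70, so δw/w = 0.0791.
Q is then a monomial in w, z, q:
δQ/Q = √((δw/w)² + (2·δz/z)² + (1·δq/q)²) = √(0.00625 + 0.0187 + 0.00368) = 0.169
Q = 23600, so δQ = 0.169 × 23600 = 4000.

4000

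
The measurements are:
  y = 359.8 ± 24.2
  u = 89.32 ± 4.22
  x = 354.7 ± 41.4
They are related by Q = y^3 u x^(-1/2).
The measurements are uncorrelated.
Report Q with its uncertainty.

(2.209 ± 0.476) × 10^8

Relative error in a monomial: (δQ/Q)² = Σ (nᵢ · δxᵢ/xᵢ)².
  (3·δy/y)² = (3×0.0673)² = 0.0407;  (1·δu/u)² = (1×0.0472)² = 0.00223;  (−½·δx/x)² = (-0.5×0.117)² = 0.00341
δQ/Q = √(0.0464) = 0.215
Q = 2.209e+08, so δQ = 0.215 × 2.209e+08 = 4.76e+07.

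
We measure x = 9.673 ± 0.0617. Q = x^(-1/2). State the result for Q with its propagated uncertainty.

0.3215 ± 0.00103

Q is a product of powers, so relative uncertainties combine in quadrature:
  (−½·δx/x)² = (-0.5×0.00638)² = 1.02e-05
δQ/Q = √(1.02e-05) = 0.00319
Q = 0.3215, so δQ = 0.00319 × 0.3215 = 0.00103.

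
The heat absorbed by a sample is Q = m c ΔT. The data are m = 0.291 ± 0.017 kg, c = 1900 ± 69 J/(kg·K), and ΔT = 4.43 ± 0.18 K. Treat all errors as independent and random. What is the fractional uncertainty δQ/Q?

Q is a product of powers, so relative uncertainties combine in quadrature:
  (1·δm/m)² = (1×0.0584)² = 0.00341;  (1·δc/c)² = (1×0.0363)² = 0.00132;  (1·δΔT/ΔT)² = (1×0.0406)² = 0.00165
δQ/Q = √(0.00638) = 0.0799

0.0799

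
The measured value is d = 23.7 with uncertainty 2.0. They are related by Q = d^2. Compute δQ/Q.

Q ∝ d^2, so δQ/Q = |2| · δd/d = 2 × 0.0844 = 0.169.

0.169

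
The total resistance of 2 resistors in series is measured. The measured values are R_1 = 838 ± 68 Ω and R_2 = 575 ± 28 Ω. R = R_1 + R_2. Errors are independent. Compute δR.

Absolute uncertainties add in quadrature for a linear combination:
  (δR_1)² = 4620;  (δR_2)² = 784
δR = √(5410) = 73.5 Ω

73.5 Ω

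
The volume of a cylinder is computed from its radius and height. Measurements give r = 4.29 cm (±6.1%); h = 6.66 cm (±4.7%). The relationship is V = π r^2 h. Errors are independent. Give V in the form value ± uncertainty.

Products/powers → add relative errors in quadrature, weighted by exponent:
  (2·δr/r)² = (2×0.0610)² = 0.0149;  (1·δh/h)² = (1×0.0470)² = 0.00221
δV/V = √(0.0171) = 0.131
V = 385 cm^3, so δV = 0.131 × 385 = 50.3 cm^3.

385 ± 50.3 cm^3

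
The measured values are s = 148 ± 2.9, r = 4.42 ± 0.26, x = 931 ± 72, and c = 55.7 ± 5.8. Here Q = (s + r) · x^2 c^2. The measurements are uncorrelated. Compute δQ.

Let u = s + r = 152. δu = √(δs² + δr²) = √(8.41 + 0.0676) = 2.91, so δu/u = 0.0191.
Q is then a monomial in u, x, c:
δQ/Q = √((δu/u)² + (2·δx/x)² + (2·δc/c)²) = √(0.000365 + 0.0239 + 0.0434) = 0.260
Q = 4.1e+11, so δQ = 0.260 × 4.1e+11 = 1.07e+11.

1.07e+11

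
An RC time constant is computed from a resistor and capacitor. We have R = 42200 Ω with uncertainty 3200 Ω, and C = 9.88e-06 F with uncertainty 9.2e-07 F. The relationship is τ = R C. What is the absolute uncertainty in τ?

Relative error in a monomial: (δτ/τ)² = Σ (nᵢ · δxᵢ/xᵢ)².
  (1·δR/R)² = (1×0.0758)² = 0.00575;  (1·δC/C)² = (1×0.0931)² = 0.00867
δτ/τ = √(0.0144) = 0.120
τ = 0.417 s, so δτ = 0.120 × 0.417 = 0.0501 s.

0.0501 s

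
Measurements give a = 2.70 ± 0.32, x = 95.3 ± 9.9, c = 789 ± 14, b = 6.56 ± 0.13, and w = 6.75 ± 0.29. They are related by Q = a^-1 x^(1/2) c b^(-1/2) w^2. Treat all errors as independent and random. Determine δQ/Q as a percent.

15.7%

Each factor contributes (exponent × relative error)² to (δQ/Q)²:
  (-1·δa/a)² = (-1×0.119)² = 0.0140;  (½·δx/x)² = (0.5×0.104)² = 0.00270;  (1·δc/c)² = (1×0.0177)² = 0.000315;  (−½·δb/b)² = (-0.5×0.0198)² = 9.82e-05;  (2·δw/w)² = (2×0.0430)² = 0.00738
δQ/Q = √(0.0245) = 0.157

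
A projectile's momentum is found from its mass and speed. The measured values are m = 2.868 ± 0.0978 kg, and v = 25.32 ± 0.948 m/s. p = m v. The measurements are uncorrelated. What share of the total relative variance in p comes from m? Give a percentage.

(δp/p)² = (1·δm/m)² + (1·δv/v)²
  m term: (1×0.0341)² = 0.00116
  v term: (1×0.0374)² = 0.00140
Total = 0.00256. Share from m = 0.00116/0.00256 = 0.453.

45.3%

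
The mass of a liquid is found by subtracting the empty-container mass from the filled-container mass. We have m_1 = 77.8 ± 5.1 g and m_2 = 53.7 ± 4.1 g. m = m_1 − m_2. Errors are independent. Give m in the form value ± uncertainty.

Sums and differences: (δm)² = Σ (cᵢ δxᵢ)².
  (δm_1)² = 26.0;  (δm_2)² = 16.8
δm = √(42.8) = 6.54 g
m = 24.1 g.

24.1 ± 6.54 g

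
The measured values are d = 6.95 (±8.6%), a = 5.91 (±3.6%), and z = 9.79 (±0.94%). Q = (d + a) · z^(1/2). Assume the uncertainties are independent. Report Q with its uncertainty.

40.2 ± 1.99

Let u = d + a = 12.9. δu = √(δd² + δa²) = √(0.357 + 0.0453) = 0.634, so δu/u = 0.0493.
Q is then a monomial in u, z:
δQ/Q = √((δu/u)² + (½·δz/z)²) = √(0.00243 + 2.21e-05) = 0.0496
Q = 40.2, so δQ = 0.0496 × 40.2 = 1.99.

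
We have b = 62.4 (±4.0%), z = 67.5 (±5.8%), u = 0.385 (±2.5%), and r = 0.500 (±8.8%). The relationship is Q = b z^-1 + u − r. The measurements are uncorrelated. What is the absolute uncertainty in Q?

0.0792

Let p = b·z^-1 = 0.924. δp/p = √((1·δb/b)² + (-1·δz/z)²) = √(0.00160 + 0.00336) = 0.0705, so δp = 0.0651.
Q = p + u − r: δQ = √(δp² + δu² + δr²) = √(0.00424 + 9.26e-05 + 0.00194) = 0.0792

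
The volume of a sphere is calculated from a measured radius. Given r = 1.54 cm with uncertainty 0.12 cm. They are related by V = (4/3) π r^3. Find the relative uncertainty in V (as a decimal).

0.234

V ∝ r^3, so δV/V = |3| · δr/r = 3 × 0.0779 = 0.234.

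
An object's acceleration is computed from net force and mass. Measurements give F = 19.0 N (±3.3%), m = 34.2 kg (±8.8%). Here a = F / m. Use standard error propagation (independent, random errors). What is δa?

0.0522 m/s^2

Since a is a product/quotient, work with relative uncertainties:
  (1·δF/F)² = (1×0.0330)² = 0.00109;  (-1·δm/m)² = (-1×0.0880)² = 0.00774
δa/a = √(0.00883) = 0.0940
a = 0.556 m/s^2, so δa = 0.0940 × 0.556 = 0.0522 m/s^2.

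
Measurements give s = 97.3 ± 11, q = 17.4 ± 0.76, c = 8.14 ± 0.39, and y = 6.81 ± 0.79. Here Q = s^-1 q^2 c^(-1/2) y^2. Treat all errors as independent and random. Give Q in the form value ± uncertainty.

50.6 ± 13.8

For a monomial Q ∝ s^-1, q^2, c^(-1/2), y^2, fractional errors add in quadrature:
  (-1·δs/s)² = (-1×0.113)² = 0.0128;  (2·δq/q)² = (2×0.0437)² = 0.00763;  (−½·δc/c)² = (-0.5×0.0479)² = 0.000574;  (2·δy/y)² = (2×0.116)² = 0.0538
δQ/Q = √(0.0748) = 0.274
Q = 50.6, so δQ = 0.274 × 50.6 = 13.8.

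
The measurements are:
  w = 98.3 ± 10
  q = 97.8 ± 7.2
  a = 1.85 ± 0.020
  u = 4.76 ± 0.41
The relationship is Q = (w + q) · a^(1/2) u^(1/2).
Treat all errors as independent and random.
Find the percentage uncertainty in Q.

Let h = w + q = 196. δh = √(δw² + δq²) = √(100 + 51.8) = 12.3, so δh/h = 0.0628.
Q is then a monomial in h, a, u:
δQ/Q = √((δh/h)² + (½·δa/a)² + (½·δu/u)²) = √(0.00395 + 2.92e-05 + 0.00185) = 0.0764

7.64%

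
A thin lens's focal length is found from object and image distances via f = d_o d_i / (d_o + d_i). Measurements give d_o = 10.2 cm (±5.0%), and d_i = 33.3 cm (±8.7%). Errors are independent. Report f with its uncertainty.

7.81 ± 0.339 cm

∂f/∂d_o = (d_i/(d_o+d_i))² = 0.586;  ∂f/∂d_i = (d_o/(d_o+d_i))² = 0.0550
δf = √((∂f/∂d_o · δd_o)² + (∂f/∂d_i · δd_i)²) = √(0.0893 + 0.0254) = 0.339 cm
f = 7.81 cm.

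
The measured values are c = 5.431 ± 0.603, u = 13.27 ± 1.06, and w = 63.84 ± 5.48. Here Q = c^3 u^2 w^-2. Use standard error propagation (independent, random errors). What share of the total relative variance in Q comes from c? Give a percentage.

66.9%

(δQ/Q)² = (3·δc/c)² + (2·δu/u)² + (-2·δw/w)²
  c term: (3×0.111)² = 0.111
  u term: (2×0.0799)² = 0.0255
  w term: (-2×0.0858)² = 0.0295
Total = 0.166. Share from c = 0.111/0.166 = 0.669.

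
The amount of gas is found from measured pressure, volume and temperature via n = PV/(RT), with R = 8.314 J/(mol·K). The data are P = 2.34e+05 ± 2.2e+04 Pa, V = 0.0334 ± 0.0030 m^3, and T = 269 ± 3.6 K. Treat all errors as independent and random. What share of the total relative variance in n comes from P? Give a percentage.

(δn/n)² = (1·δP/P)² + (1·δV/V)² + (-1·δT/T)²
  P term: (1×0.0940)² = 0.00884
  V term: (1×0.0898)² = 0.00807
  T term: (-1×0.0134)² = 0.000179
Total = 0.0171. Share from P = 0.00884/0.0171 = 0.517.

51.7%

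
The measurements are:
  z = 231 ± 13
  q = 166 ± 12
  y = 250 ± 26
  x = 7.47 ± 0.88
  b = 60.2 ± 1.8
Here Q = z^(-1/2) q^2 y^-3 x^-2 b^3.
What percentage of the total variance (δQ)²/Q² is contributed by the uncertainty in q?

(δQ/Q)² = (−½·δz/z)² + (2·δq/q)² + (-3·δy/y)² + (-2·δx/x)² + (3·δb/b)²
  z term: (-0.5×0.0563)² = 0.000792
  q term: (2×0.0723)² = 0.0209
  y term: (-3×0.104)² = 0.0973
  x term: (-2×0.118)² = 0.0555
  b term: (3×0.0299)² = 0.00805
Total = 0.183. Share from q = 0.0209/0.183 = 0.114.

11.4%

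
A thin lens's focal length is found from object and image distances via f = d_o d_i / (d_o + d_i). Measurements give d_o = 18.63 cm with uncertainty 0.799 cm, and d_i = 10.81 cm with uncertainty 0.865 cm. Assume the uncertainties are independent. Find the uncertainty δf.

0.363 cm

∂f/∂d_o = (d_i/(d_o+d_i))² = 0.135;  ∂f/∂d_i = (d_o/(d_o+d_i))² = 0.400
δf = √((∂f/∂d_o · δd_o)² + (∂f/∂d_i · δd_i)²) = √(0.0116 + 0.120) = 0.363 cm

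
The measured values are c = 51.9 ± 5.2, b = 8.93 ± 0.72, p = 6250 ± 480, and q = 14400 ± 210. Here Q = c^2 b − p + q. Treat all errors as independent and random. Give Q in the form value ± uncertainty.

32200 ± 5220

Let w = c^2·b = 24100. δw/w = √((2·δc/c)² + (1·δb/b)²) = √(0.0402 + 0.00650) = 0.216, so δw = 5200.
Q = w − p + q: δQ = √(δw² + δp² + δq²) = √(2.7e+07 + 2.3e+05 + 44100) = 5220
Q = 32200.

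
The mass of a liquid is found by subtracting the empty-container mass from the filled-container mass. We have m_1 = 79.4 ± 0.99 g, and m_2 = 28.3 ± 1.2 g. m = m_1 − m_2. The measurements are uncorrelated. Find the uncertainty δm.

Sums and differences: (δm)² = Σ (cᵢ δxᵢ)².
  (δm_1)² = 0.980;  (δm_2)² = 1.44
δm = √(2.42) = 1.56 g

1.56 g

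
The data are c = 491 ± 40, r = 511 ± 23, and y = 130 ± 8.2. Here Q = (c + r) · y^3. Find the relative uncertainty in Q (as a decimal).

0.195

Let u = c + r = 1000. δu = √(δc² + δr²) = √(1600 + 529) = 46.1, so δu/u = 0.0460.
Q is then a monomial in u, y:
δQ/Q = √((δu/u)² + (3·δy/y)²) = √(0.00212 + 0.0358) = 0.195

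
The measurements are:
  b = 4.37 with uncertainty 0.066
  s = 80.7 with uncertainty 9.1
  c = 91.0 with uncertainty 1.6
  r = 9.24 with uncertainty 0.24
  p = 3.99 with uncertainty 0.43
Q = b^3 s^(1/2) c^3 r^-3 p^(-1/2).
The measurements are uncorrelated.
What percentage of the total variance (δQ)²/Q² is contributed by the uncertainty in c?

(δQ/Q)² = (3·δb/b)² + (½·δs/s)² + (3·δc/c)² + (-3·δr/r)² + (−½·δp/p)²
  b term: (3×0.0151)² = 0.00205
  s term: (0.5×0.113)² = 0.00318
  c term: (3×0.0176)² = 0.00278
  r term: (-3×0.0260)² = 0.00607
  p term: (-0.5×0.108)² = 0.00290
Total = 0.0170. Share from c = 0.00278/0.0170 = 0.164.

16.4%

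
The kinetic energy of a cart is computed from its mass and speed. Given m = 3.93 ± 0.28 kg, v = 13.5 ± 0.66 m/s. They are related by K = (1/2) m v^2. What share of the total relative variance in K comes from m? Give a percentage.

(δK/K)² = (1·δm/m)² + (2·δv/v)²
  m term: (1×0.0712)² = 0.00508
  v term: (2×0.0489)² = 0.00956
Total = 0.0146. Share from m = 0.00508/0.0146 = 0.347.

34.7%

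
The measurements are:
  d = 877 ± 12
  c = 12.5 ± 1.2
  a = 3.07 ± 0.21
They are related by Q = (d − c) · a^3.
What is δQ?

Let u = d − c = 864. δu = √(δd² + δc²) = √(144 + 1.44) = 12.1, so δu/u = 0.0140.
Q is then a monomial in u, a:
δQ/Q = √((δu/u)² + (3·δa/a)²) = √(0.000195 + 0.0421) = 0.206
Q = 25000, so δQ = 0.206 × 25000 = 5140.

5140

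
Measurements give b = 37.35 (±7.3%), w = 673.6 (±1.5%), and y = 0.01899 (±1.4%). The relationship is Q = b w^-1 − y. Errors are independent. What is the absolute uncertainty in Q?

0.00414

Let p = b·w^-1 = 0.05545. δp/p = √((1·δb/b)² + (-1·δw/w)²) = √(0.00533 + 0.000225) = 0.0745, so δp = 0.00413.
Q = p − y: δQ = √(δp² + δy²) = √(1.71e-05 + 7.07e-08) = 0.00414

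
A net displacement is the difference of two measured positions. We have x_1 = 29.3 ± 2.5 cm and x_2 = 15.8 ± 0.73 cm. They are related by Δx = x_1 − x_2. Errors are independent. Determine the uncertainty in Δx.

2.60 cm

Sums and differences: (δΔx)² = Σ (cᵢ δxᵢ)².
  (δx_1)² = 6.25;  (δx_2)² = 0.533
δΔx = √(6.78) = 2.60 cm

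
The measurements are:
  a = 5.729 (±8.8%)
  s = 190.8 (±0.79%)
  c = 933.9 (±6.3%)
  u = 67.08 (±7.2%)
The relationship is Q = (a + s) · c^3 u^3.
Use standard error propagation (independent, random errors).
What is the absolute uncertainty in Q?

1.39e+16

Let w = a + s = 196.5. δw = √(δa² + δs²) = √(0.254 + 2.27) = 1.59, so δw/w = 0.00809.
Q is then a monomial in w, c, u:
δQ/Q = √((δw/w)² + (3·δc/c)² + (3·δu/u)²) = √(6.54e-05 + 0.0357 + 0.0467) = 0.287
Q = 4.832e+16, so δQ = 0.287 × 4.832e+16 = 1.39e+16.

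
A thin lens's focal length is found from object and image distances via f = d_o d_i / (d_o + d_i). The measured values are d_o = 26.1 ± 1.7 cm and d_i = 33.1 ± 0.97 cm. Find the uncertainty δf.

∂f/∂d_o = (d_i/(d_o+d_i))² = 0.313;  ∂f/∂d_i = (d_o/(d_o+d_i))² = 0.194
δf = √((∂f/∂d_o · δd_o)² + (∂f/∂d_i · δd_i)²) = √(0.282 + 0.0355) = 0.564 cm

0.564 cm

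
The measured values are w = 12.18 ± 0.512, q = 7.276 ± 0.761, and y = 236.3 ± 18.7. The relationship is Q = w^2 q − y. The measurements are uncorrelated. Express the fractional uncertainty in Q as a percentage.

Let p = w^2·q = 1079. δp/p = √((2·δw/w)² + (1·δq/q)²) = √(0.00707 + 0.0109) = 0.134, so δp = 145.
Q = p − y: δQ = √(δp² + δy²) = √(21000 + 350) = 146
Q = 843.1, so δQ/Q = 146/843.1 = 0.173.

17.3%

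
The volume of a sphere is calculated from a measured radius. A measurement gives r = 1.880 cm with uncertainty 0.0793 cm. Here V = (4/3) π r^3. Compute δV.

3.52 cm^3

V is a product of powers, so relative uncertainties combine in quadrature:
  (3·δr/r)² = (3×0.0422)² = 0.0160
δV/V = √(0.0160) = 0.127
V = 27.83 cm^3, so δV = 0.127 × 27.83 = 3.52 cm^3.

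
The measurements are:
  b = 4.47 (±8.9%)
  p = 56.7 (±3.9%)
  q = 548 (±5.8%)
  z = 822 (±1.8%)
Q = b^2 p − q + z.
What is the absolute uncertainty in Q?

Let w = b^2·p = 1130. δw/w = √((2·δb/b)² + (1·δp/p)²) = √(0.0317 + 0.00152) = 0.182, so δw = 206.
Q = w − q + z: δQ = √(δw² + δq² + δz²) = √(42600 + 1010 + 219) = 209

209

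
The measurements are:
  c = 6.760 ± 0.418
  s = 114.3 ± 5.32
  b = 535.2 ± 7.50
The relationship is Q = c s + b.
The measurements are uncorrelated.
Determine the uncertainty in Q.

60.3

Let p = c·s = 772.7. δp/p = √((1·δc/c)² + (1·δs/s)²) = √(0.00382 + 0.00217) = 0.0774, so δp = 59.8.
Q = p + b: δQ = √(δp² + δb²) = √(3580 + 56.2) = 60.3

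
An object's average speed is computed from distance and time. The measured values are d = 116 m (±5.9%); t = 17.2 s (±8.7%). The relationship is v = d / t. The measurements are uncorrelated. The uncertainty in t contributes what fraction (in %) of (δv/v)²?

(δv/v)² = (1·δd/d)² + (-1·δt/t)²
  d term: (1×0.0590)² = 0.00348
  t term: (-1×0.0870)² = 0.00757
Total = 0.0111. Share from t = 0.00757/0.0111 = 0.685.

68.5%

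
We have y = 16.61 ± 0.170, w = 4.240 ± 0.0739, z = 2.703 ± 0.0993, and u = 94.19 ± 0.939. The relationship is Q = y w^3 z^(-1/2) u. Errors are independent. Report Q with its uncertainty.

Relative error in a monomial: (δQ/Q)² = Σ (nᵢ · δxᵢ/xᵢ)².
  (1·δy/y)² = (1×0.0102)² = 0.000105;  (3·δw/w)² = (3×0.0174)² = 0.00273;  (−½·δz/z)² = (-0.5×0.0367)² = 0.000337;  (1·δu/u)² = (1×0.00997)² = 9.94e-05
δQ/Q = √(0.00328) = 0.0572
Q = 72540, so δQ = 0.0572 × 72540 = 4150.

72540 ± 4150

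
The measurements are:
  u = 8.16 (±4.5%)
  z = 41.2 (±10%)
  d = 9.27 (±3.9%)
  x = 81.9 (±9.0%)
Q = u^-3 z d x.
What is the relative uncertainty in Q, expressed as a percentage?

For a monomial Q ∝ u^-3, z, d, x, fractional errors add in quadrature:
  (-3·δu/u)² = (-3×0.0450)² = 0.0182;  (1·δz/z)² = (1×0.100)² = 0.0100;  (1·δd/d)² = (1×0.0390)² = 0.00152;  (1·δx/x)² = (1×0.0900)² = 0.00810
δQ/Q = √(0.0378) = 0.195

19.5%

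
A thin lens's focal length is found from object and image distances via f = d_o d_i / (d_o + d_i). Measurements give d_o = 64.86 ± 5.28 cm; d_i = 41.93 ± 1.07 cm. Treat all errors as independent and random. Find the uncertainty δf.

∂f/∂d_o = (d_i/(d_o+d_i))² = 0.154;  ∂f/∂d_i = (d_o/(d_o+d_i))² = 0.369
δf = √((∂f/∂d_o · δd_o)² + (∂f/∂d_i · δd_i)²) = √(0.663 + 0.156) = 0.905 cm

0.905 cm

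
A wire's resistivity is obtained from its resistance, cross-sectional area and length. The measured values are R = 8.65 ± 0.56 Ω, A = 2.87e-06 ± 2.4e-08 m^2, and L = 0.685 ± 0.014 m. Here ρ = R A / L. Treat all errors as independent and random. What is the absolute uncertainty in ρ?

2.48e-06 Ω·m

Relative error in a monomial: (δρ/ρ)² = Σ (nᵢ · δxᵢ/xᵢ)².
  (1·δR/R)² = (1×0.0647)² = 0.00419;  (1·δA/A)² = (1×0.00836)² = 6.99e-05;  (-1·δL/L)² = (-1×0.0204)² = 0.000418
δρ/ρ = √(0.00468) = 0.0684
ρ = 3.62e-05 Ω·m, so δρ = 0.0684 × 3.62e-05 = 2.48e-06 Ω·m.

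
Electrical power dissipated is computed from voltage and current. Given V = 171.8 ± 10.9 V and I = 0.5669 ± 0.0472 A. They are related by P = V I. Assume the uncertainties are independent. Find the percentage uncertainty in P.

10.5%

For a monomial P ∝ V, I, fractional errors add in quadrature:
  (1·δV/V)² = (1×0.0634)² = 0.00403;  (1·δI/I)² = (1×0.0833)² = 0.00693
δP/P = √(0.0110) = 0.105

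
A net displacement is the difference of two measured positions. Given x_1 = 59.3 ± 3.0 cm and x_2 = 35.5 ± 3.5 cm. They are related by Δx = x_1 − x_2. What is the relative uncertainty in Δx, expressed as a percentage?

19.4%

For a sum/difference, combine absolute errors in quadrature:
  (δx_1)² = 9.00;  (δx_2)² = 12.2
δΔx = √(21.2) = 4.61 cm
Δx = 23.8 cm, so δΔx/Δx = 4.61/23.8 = 0.194.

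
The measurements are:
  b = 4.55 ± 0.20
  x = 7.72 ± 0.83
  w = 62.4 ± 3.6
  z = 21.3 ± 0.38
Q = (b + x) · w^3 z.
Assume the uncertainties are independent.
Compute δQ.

1.19e+07

Let u = b + x = 12.3. δu = √(δb² + δx²) = √(0.0400 + 0.689) = 0.854, so δu/u = 0.0696.
Q is then a monomial in u, w, z:
δQ/Q = √((δu/u)² + (3·δw/w)² + (1·δz/z)²) = √(0.00484 + 0.0300 + 0.000318) = 0.187
Q = 6.35e+07, so δQ = 0.187 × 6.35e+07 = 1.19e+07.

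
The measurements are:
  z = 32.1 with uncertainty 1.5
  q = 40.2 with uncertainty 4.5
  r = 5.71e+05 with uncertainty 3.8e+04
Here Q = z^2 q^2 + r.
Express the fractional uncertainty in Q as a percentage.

18.1%

Let p = z^2·q^2 = 1.67e+06. δp/p = √((2·δz/z)² + (2·δq/q)²) = √(0.00873 + 0.0501) = 0.243, so δp = 4.04e+05.
Q = p + r: δQ = √(δp² + δr²) = √(1.63e+11 + 1.44e+09) = 4.06e+05
Q = 2.24e+06, so δQ/Q = 4.06e+05/2.24e+06 = 0.181.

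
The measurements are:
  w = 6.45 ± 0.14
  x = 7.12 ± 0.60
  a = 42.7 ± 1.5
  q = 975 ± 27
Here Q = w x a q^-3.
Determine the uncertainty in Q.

Since Q is a product/quotient, work with relative uncertainties:
  (1·δw/w)² = (1×0.0217)² = 0.000471;  (1·δx/x)² = (1×0.0843)² = 0.00710;  (1·δa/a)² = (1×0.0351)² = 0.00123;  (-3·δq/q)² = (-3×0.0277)² = 0.00690
δQ/Q = √(0.0157) = 0.125
Q = 2.12e-06, so δQ = 0.125 × 2.12e-06 = 2.65e-07.

2.65e-07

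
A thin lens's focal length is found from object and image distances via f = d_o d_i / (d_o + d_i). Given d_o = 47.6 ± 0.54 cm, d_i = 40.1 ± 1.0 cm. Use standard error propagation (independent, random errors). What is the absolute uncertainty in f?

0.315 cm

∂f/∂d_o = (d_i/(d_o+d_i))² = 0.209;  ∂f/∂d_i = (d_o/(d_o+d_i))² = 0.295
δf = √((∂f/∂d_o · δd_o)² + (∂f/∂d_i · δd_i)²) = √(0.0127 + 0.0868) = 0.315 cm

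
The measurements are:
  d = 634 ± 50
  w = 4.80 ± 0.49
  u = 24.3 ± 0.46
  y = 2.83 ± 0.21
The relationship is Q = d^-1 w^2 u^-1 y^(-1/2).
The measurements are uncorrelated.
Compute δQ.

For a monomial Q ∝ d^-1, w^2, u^-1, y^(-1/2), fractional errors add in quadrature:
  (-1·δd/d)² = (-1×0.0789)² = 0.00622;  (2·δw/w)² = (2×0.102)² = 0.0417;  (-1·δu/u)² = (-1×0.0189)² = 0.000358;  (−½·δy/y)² = (-0.5×0.0742)² = 0.00138
δQ/Q = √(0.0496) = 0.223
Q = 0.000889, so δQ = 0.223 × 0.000889 = 0.000198.

0.000198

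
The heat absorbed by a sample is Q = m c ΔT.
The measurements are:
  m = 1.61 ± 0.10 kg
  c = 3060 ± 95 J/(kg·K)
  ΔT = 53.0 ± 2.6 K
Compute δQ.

22200 J

Relative error in a monomial: (δQ/Q)² = Σ (nᵢ · δxᵢ/xᵢ)².
  (1·δm/m)² = (1×0.0621)² = 0.00386;  (1·δc/c)² = (1×0.0310)² = 0.000964;  (1·δΔT/ΔT)² = (1×0.0491)² = 0.00241
δQ/Q = √(0.00723) = 0.0850
Q = 2.61e+05 J, so δQ = 0.0850 × 2.61e+05 = 22200 J.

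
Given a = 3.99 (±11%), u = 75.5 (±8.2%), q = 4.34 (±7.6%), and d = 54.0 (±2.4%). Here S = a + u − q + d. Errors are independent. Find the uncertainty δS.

Absolute uncertainties add in quadrature for a linear combination:
  (δa)² = 0.193;  (δu)² = 38.3;  (δq)² = 0.109;  (δd)² = 1.68
δS = √(40.3) = 6.35

6.35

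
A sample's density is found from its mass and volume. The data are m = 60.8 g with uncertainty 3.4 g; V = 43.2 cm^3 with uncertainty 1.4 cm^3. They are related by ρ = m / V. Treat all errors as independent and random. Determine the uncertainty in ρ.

0.0910 g/cm^3

For a monomial ρ ∝ m, V^-1, fractional errors add in quadrature:
  (1·δm/m)² = (1×0.0559)² = 0.00313;  (-1·δV/V)² = (-1×0.0324)² = 0.00105
δρ/ρ = √(0.00418) = 0.0646
ρ = 1.41 g/cm^3, so δρ = 0.0646 × 1.41 = 0.0910 g/cm^3.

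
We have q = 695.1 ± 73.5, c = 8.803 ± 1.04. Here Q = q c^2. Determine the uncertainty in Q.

13900

For a monomial Q ∝ q, c^2, fractional errors add in quadrature:
  (1·δq/q)² = (1×0.106)² = 0.0112;  (2·δc/c)² = (2×0.118)² = 0.0558
δQ/Q = √(0.0670) = 0.259
Q = 53870, so δQ = 0.259 × 53870 = 13900.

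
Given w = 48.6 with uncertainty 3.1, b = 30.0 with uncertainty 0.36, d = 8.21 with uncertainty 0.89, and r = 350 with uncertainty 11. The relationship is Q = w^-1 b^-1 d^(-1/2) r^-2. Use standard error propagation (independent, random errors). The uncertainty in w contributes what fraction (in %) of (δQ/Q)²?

36.6%

(δQ/Q)² = (-1·δw/w)² + (-1·δb/b)² + (−½·δd/d)² + (-2·δr/r)²
  w term: (-1×0.0638)² = 0.00407
  b term: (-1×0.0120)² = 0.000144
  d term: (-0.5×0.108)² = 0.00294
  r term: (-2×0.0314)² = 0.00395
Total = 0.0111. Share from w = 0.00407/0.0111 = 0.366.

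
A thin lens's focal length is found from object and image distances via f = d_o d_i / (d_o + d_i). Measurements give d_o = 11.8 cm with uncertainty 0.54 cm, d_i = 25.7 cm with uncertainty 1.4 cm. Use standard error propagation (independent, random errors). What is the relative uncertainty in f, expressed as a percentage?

3.57%

∂f/∂d_o = (d_i/(d_o+d_i))² = 0.470;  ∂f/∂d_i = (d_o/(d_o+d_i))² = 0.0990
δf = √((∂f/∂d_o · δd_o)² + (∂f/∂d_i · δd_i)²) = √(0.0643 + 0.0192) = 0.289 cm
f = 8.09 cm, so δf/f = 0.289/8.09 = 0.0357.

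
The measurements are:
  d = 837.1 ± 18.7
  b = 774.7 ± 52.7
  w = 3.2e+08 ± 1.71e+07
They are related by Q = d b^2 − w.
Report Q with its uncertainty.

Let p = d·b^2 = 5.024e+08. δp/p = √((1·δd/d)² + (2·δb/b)²) = √(0.000499 + 0.0185) = 0.138, so δp = 6.93e+07.
Q = p − w: δQ = √(δp² + δw²) = √(4.8e+15 + 2.92e+14) = 7.13e+07
Q = 1.824e+08.

(1.824 ± 0.713) × 10^8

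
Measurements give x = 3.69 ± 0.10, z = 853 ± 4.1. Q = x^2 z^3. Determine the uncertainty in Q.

Relative error in a monomial: (δQ/Q)² = Σ (nᵢ · δxᵢ/xᵢ)².
  (2·δx/x)² = (2×0.0271)² = 0.00294;  (3·δz/z)² = (3×0.00481)² = 0.000208
δQ/Q = √(0.00315) = 0.0561
Q = 8.45e+09, so δQ = 0.0561 × 8.45e+09 = 4.74e+08.

4.74e+08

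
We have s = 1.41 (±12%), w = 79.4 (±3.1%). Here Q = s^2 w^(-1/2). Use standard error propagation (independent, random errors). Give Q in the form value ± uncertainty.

0.223 ± 0.0537

Q is a product of powers, so relative uncertainties combine in quadrature:
  (2·δs/s)² = (2×0.120)² = 0.0576;  (−½·δw/w)² = (-0.5×0.0310)² = 0.000240
δQ/Q = √(0.0578) = 0.240
Q = 0.223, so δQ = 0.240 × 0.223 = 0.0537.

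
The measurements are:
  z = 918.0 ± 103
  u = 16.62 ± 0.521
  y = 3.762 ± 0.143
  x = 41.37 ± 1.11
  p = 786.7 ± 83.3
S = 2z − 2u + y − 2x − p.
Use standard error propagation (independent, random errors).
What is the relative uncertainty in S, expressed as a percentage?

23.7%

S is a linear combination, so absolute uncertainties add in quadrature:
  (2·δz)² = 42400;  (2·δu)² = 1.09;  (δy)² = 0.0204;  (2·δx)² = 4.93;  (δp)² = 6940
δS = √(49400) = 222
S = 937.1, so δS/S = 222/937.1 = 0.237.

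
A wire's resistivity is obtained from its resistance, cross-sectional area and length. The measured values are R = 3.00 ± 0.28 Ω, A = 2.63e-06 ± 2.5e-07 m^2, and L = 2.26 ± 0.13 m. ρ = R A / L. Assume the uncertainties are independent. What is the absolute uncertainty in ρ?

5.07e-07 Ω·m

Relative error in a monomial: (δρ/ρ)² = Σ (nᵢ · δxᵢ/xᵢ)².
  (1·δR/R)² = (1×0.0933)² = 0.00871;  (1·δA/A)² = (1×0.0951)² = 0.00904;  (-1·δL/L)² = (-1×0.0575)² = 0.00331
δρ/ρ = √(0.0211) = 0.145
ρ = 3.49e-06 Ω·m, so δρ = 0.145 × 3.49e-06 = 5.07e-07 Ω·m.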